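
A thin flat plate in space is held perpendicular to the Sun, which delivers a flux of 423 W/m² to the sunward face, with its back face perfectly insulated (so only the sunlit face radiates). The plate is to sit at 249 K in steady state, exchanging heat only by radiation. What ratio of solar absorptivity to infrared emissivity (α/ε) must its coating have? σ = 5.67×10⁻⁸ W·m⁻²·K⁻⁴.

α/ε ≈ 0.515

Balance: αS·A = εσ·1A·T⁴ ⇒ α/ε = σT⁴/S.
α/ε = 5.67×10⁻⁸·(249)⁴/423 = 5.67×10⁻⁸·3.844×10⁹/423.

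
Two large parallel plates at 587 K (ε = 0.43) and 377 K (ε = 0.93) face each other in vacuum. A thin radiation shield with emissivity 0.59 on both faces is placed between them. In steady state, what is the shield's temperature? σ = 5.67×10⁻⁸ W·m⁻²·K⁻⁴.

In steady state the net flux on the hot side equals that on the cold side.
σ(T₁⁴−T_s⁴)/D₁ = σ(T_s⁴−T₂⁴)/D₂, with D₁ = 1/ε₁+1/ε_s−1 = 3.020, D₂ = 1/ε_s+1/ε₂−1 = 1.770.
Solve for T_s⁴: T_s⁴ = (D₂·T₁⁴ + D₁·T₂⁴)/(D₁+D₂) = 5.661×10¹⁰ K⁴.

T_s ≈ 488 K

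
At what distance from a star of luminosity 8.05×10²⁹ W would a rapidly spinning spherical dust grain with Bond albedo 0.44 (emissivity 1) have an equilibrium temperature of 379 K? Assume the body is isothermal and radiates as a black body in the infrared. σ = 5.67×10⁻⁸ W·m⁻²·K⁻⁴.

d ≈ 2.77×10¹² m

For an isothermal black-emitting sphere, (1−a)S·πr² = σ·4πr²·T⁴ ⇒ S = 4σT⁴/(1−a).
S = 4·5.67×10⁻⁸·(379)⁴/0.560 = 8356 W/m².
Flux falls as S = L/(4πd²), so d = √(L/(4πS)) = √(8.05×10²⁹/(4π·8356)).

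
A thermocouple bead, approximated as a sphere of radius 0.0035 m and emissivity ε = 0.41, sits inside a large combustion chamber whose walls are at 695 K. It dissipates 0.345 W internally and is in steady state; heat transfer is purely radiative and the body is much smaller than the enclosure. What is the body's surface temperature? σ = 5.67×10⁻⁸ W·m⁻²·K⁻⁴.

For a small grey body in a large enclosure, net radiated power = εσA(T⁴ − T_w⁴).
Steady state: P = εσA(T⁴ − T_w⁴) with A = 4πr² = 1.539×10⁻⁴ m².
T⁴ = P/(εσA) + T_w⁴ = 0.345/(0.41·5.67×10⁻⁸·1.539×10⁻⁴) + (695)⁴
    = 9.641×10¹⁰ + 2.333×10¹¹ = 3.297×10¹¹ K⁴.

T ≈ 758 K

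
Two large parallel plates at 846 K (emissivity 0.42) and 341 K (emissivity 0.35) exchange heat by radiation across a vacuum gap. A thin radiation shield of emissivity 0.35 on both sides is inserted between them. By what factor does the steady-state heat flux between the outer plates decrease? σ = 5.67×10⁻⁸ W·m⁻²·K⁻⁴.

factor ≈ 2.11

Without shield: q₀ = σΔ(T⁴)/(1/ε₁+1/ε₂−1) with denominator 4.238.
With shield the two gaps are in series; the resistances add: (1/ε₁+1/ε_s−1)+(1/ε_s+1/ε₂−1) = 4.238+4.714 = 8.952.
Heat-flux ratio q₀/q = 8.952/4.238.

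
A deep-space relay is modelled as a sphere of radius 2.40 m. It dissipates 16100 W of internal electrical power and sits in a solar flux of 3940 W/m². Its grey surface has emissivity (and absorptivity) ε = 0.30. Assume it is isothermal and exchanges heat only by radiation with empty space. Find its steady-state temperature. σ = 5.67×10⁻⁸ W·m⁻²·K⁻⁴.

T ≈ 418 K

At steady state, absorbed solar power + internal power = radiated power.
Absorbed: α·S·A_cross = 0.30·3940·18.10 = 21390 W (cross-section πr²).
Total input = 21390 + 16100 = 37490 W.
Radiated: εσ·A_surf·T⁴ with A_surf = 4πr² = 72.38 m².
T⁴ = 37490/(0.30·5.67×10⁻⁸·72.38) = 3.045×10¹⁰ K⁴.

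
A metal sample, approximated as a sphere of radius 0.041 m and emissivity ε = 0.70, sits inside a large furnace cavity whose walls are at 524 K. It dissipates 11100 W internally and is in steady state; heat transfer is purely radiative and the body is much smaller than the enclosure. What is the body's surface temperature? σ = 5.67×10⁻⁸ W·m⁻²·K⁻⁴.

T ≈ 1910 K

For a small grey body in a large enclosure, net radiated power = εσA(T⁴ − T_w⁴).
Steady state: P = εσA(T⁴ − T_w⁴) with A = 4πr² = 0.02112 m².
T⁴ = P/(εσA) + T_w⁴ = 11100/(0.70·5.67×10⁻⁸·0.02112) + (524)⁴
    = 1.324×10¹³ + 7.539×10¹⁰ = 1.331×10¹³ K⁴.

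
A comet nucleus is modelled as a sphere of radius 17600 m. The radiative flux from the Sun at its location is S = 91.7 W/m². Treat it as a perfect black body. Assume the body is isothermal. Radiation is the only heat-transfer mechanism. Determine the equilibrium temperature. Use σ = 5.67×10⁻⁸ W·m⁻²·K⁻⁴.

T ≈ 142 K

At equilibrium, absorbed power = emitted power.
Absorbing cross-section = πr² = 9.731×10⁸ m²; emitting surface = 4πr² = 3.893×10⁹ m² (ratio 4).
S·A_cross = εσ·A_surf·T⁴  ⇒  T⁴ = S/(4σ).
T⁴ = 1.00·91.7/(4·5.67×10⁻⁸) = 4.043×10⁸ K⁴.
T = (4.043×10⁸)^(1/4).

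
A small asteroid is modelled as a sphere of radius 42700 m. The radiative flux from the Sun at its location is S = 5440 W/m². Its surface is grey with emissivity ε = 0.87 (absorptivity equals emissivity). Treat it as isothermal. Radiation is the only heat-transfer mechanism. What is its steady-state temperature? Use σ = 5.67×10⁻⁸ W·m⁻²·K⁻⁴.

T ≈ 394 K

At equilibrium, absorbed power = emitted power.
Absorbing cross-section = πr² = 5.728×10⁹ m²; emitting surface = 4πr² = 2.291×10¹⁰ m² (ratio 4).
εS·A_cross = εσ·A_surf·T⁴  ⇒  T⁴ = S/(4σ)   (ε cancels).
T⁴ = 5440/(4·5.67×10⁻⁸) = 2.399×10¹⁰ K⁴.
T = (2.399×10¹⁰)^(1/4).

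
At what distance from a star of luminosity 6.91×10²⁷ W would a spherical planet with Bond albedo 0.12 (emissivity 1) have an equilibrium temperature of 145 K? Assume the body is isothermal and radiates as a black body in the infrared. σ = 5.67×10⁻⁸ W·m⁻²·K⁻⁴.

For an isothermal black-emitting sphere, (1−a)S·πr² = σ·4πr²·T⁴ ⇒ S = 4σT⁴/(1−a).
S = 4·5.67×10⁻⁸·(145)⁴/0.880 = 113.9 W/m².
Flux falls as S = L/(4πd²), so d = √(L/(4πS)) = √(6.91×10²⁷/(4π·113.9)).

d ≈ 2.20×10¹² m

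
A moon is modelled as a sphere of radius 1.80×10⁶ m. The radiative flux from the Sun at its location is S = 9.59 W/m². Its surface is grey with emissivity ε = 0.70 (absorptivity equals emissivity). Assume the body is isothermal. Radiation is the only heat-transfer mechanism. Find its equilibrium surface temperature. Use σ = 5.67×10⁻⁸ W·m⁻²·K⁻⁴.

T ≈ 80.6 K

At equilibrium, absorbed power = emitted power.
Absorbing cross-section = πr² = 1.018×10¹³ m²; emitting surface = 4πr² = 4.072×10¹³ m² (ratio 4).
εS·A_cross = εσ·A_surf·T⁴  ⇒  T⁴ = S/(4σ)   (ε cancels).
T⁴ = 9.59/(4·5.67×10⁻⁸) = 4.228×10⁷ K⁴.
T = (4.228×10⁷)^(1/4).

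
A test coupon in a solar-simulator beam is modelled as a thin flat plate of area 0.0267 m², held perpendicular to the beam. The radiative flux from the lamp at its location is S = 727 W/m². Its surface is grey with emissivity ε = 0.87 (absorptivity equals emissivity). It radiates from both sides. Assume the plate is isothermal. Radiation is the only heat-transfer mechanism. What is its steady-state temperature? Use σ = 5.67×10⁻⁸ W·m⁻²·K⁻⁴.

T ≈ 283 K

At equilibrium, absorbed power = emitted power.
Absorbing cross-section = A = 0.02670 m²; emitting surface = 2A = 0.05340 m² (ratio 2).
εS·A_cross = εσ·A_surf·T⁴  ⇒  T⁴ = S/(2σ)   (ε cancels).
T⁴ = 727/(2·5.67×10⁻⁸) = 6.411×10⁹ K⁴.
T = (6.411×10⁹)^(1/4).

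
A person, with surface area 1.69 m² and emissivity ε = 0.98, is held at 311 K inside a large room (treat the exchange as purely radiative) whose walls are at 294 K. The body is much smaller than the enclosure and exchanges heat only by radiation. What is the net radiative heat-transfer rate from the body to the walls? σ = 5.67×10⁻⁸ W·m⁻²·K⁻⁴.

For a small grey body in a large enclosure: P_net = εσA(T_body⁴ − T_wall⁴).
A = 1.69 m²; T_body⁴ − T_wall⁴ = 9.355×10⁹ − 7.471×10⁹ = 1.884×10⁹ K⁴.
|P_net| = 0.98·5.67×10⁻⁸·1.690·1.884×10⁹.

P_net ≈ 177 W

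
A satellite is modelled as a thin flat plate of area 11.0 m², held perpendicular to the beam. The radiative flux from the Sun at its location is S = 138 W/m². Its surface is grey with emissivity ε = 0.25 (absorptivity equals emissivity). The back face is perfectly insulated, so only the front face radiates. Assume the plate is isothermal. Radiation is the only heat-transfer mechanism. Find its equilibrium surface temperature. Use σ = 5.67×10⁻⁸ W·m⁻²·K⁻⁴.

T ≈ 222 K

At equilibrium, absorbed power = emitted power.
Absorbing cross-section = A = 11.00 m²; emitting surface = A = 11.00 m² (ratio 1).
εS·A_cross = εσ·A_surf·T⁴  ⇒  T⁴ = S/(1σ)   (ε cancels).
T⁴ = 138/(1·5.67×10⁻⁸) = 2.434×10⁹ K⁴.
T = (2.434×10⁹)^(1/4).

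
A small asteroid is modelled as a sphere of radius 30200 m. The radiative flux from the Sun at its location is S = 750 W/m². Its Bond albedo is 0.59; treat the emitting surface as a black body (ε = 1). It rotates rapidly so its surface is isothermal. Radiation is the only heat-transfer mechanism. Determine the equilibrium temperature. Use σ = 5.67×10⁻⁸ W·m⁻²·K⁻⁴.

At equilibrium, absorbed power = emitted power.
Absorbing cross-section = πr² = 2.865×10⁹ m²; emitting surface = 4πr² = 1.146×10¹⁰ m² (ratio 4).
(1−a)S·A_cross = εσ·A_surf·T⁴  ⇒  T⁴ = (1−a)S/(4σ).
T⁴ = 0.410·750/(4·5.67×10⁻⁸) = 1.356×10⁹ K⁴.
T = (1.356×10⁹)^(1/4).

T ≈ 192 K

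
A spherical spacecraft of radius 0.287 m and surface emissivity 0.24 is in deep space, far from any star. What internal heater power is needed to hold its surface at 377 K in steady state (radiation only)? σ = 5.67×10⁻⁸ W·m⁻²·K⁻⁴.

P ≈ 285 W

P = εσ·4πr²·T⁴.
4πr² = 1.035 m²; T⁴ = 2.020×10¹⁰ K⁴.
P = 0.24·5.67×10⁻⁸·1.035·2.020×10¹⁰.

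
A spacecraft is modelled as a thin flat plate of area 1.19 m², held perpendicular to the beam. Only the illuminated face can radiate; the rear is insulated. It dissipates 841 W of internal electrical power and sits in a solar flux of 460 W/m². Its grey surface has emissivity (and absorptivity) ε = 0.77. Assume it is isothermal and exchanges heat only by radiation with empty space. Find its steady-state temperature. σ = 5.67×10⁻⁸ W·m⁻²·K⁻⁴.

T ≈ 395 K

At steady state, absorbed solar power + internal power = radiated power.
Absorbed: α·S·A_cross = 0.77·460·1.190 = 421.5 W (cross-section A).
Total input = 421.5 + 841 = 1262 W.
Radiated: εσ·A_surf·T⁴ with A_surf = A = 1.190 m².
T⁴ = 1262/(0.77·5.67×10⁻⁸·1.190) = 2.430×10¹⁰ K⁴.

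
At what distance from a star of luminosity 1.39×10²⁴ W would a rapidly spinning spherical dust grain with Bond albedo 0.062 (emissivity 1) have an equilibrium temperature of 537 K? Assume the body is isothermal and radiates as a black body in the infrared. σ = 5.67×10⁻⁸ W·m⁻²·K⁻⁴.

For an isothermal black-emitting sphere, (1−a)S·πr² = σ·4πr²·T⁴ ⇒ S = 4σT⁴/(1−a).
S = 4·5.67×10⁻⁸·(537)⁴/0.938 = 20110 W/m².
Flux falls as S = L/(4πd²), so d = √(L/(4πS)) = √(1.39×10²⁴/(4π·20110)).

d ≈ 2.35×10⁹ m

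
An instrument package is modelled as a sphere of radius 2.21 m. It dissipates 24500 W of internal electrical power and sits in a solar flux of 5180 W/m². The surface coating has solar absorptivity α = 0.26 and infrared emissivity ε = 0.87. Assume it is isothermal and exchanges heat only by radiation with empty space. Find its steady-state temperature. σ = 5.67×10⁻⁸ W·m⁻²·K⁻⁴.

At steady state, absorbed solar power + internal power = radiated power.
Absorbed: α·S·A_cross = 0.26·5180·15.34 = 20670 W (cross-section πr²).
Total input = 20670 + 24500 = 45170 W.
Radiated: εσ·A_surf·T⁴ with A_surf = 4πr² = 61.38 m².
T⁴ = 45170/(0.87·5.67×10⁻⁸·61.38) = 1.492×10¹⁰ K⁴.

T ≈ 349 K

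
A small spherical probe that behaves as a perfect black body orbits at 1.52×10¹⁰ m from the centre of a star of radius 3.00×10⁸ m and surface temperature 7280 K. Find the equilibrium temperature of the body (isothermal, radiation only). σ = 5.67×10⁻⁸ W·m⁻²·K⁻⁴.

T ≈ 723 K

The star's surface emits σT_*⁴; at distance d the flux is S = σT_*⁴(R_*/d)².
S = 5.67×10⁻⁸·(7280)⁴·(3.00×10⁸/1.52×10¹⁰)² = 62040 W/m².
For an isothermal sphere T⁴ = (1−a)S/(4σ) = 2.735×10¹¹ K⁴.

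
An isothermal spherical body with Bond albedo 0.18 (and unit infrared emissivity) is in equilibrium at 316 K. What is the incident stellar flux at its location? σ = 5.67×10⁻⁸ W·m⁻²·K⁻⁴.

S ≈ 2760 W/m²

(1−a)S·πr² = σ·4πr²·T⁴ ⇒ S = 4σT⁴/(1−a).
S = 4·5.67×10⁻⁸·9.971×10⁹/0.820.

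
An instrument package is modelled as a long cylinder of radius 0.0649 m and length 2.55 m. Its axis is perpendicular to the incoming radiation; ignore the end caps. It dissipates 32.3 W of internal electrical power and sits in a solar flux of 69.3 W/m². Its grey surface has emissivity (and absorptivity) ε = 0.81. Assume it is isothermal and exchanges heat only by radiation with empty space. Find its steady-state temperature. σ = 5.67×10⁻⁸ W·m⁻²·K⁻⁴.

T ≈ 181 K

At steady state, absorbed solar power + internal power = radiated power.
Absorbed: α·S·A_cross = 0.81·69.3·0.3310 = 18.58 W (cross-section 2rL).
Total input = 18.58 + 32.3 = 50.88 W.
Radiated: εσ·A_surf·T⁴ with A_surf = 2πrL = 1.040 m².
T⁴ = 50.88/(0.81·5.67×10⁻⁸·1.040) = 1.065×10⁹ K⁴.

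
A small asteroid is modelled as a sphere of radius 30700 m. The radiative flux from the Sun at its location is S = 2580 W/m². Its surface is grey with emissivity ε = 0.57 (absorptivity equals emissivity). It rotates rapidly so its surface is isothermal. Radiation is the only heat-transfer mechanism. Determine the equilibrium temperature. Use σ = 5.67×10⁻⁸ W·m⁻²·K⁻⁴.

At equilibrium, absorbed power = emitted power.
Absorbing cross-section = πr² = 2.961×10⁹ m²; emitting surface = 4πr² = 1.184×10¹⁰ m² (ratio 4).
εS·A_cross = εσ·A_surf·T⁴  ⇒  T⁴ = S/(4σ)   (ε cancels).
T⁴ = 2580/(4·5.67×10⁻⁸) = 1.138×10¹⁰ K⁴.
T = (1.138×10¹⁰)^(1/4).

T ≈ 327 K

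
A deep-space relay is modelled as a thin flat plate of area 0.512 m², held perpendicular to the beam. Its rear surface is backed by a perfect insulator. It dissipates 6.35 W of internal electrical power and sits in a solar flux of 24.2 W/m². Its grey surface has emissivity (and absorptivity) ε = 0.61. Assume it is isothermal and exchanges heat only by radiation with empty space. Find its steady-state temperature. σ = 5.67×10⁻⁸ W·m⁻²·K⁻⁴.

At steady state, absorbed solar power + internal power = radiated power.
Absorbed: α·S·A_cross = 0.61·24.2·0.5120 = 7.558 W (cross-section A).
Total input = 7.558 + 6.35 = 13.91 W.
Radiated: εσ·A_surf·T⁴ with A_surf = A = 0.5120 m².
T⁴ = 13.91/(0.61·5.67×10⁻⁸·0.5120) = 7.854×10⁸ K⁴.

T ≈ 167 K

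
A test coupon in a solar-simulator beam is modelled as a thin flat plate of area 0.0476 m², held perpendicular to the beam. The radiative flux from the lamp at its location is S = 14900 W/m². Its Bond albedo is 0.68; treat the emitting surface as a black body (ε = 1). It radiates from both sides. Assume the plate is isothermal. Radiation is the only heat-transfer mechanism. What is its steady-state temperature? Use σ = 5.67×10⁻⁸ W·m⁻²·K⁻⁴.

T ≈ 453 K

At equilibrium, absorbed power = emitted power.
Absorbing cross-section = A = 0.04760 m²; emitting surface = 2A = 0.09520 m² (ratio 2).
(1−a)S·A_cross = εσ·A_surf·T⁴  ⇒  T⁴ = (1−a)S/(2σ).
T⁴ = 0.320·14900/(2·5.67×10⁻⁸) = 4.205×10¹⁰ K⁴.
T = (4.205×10¹⁰)^(1/4).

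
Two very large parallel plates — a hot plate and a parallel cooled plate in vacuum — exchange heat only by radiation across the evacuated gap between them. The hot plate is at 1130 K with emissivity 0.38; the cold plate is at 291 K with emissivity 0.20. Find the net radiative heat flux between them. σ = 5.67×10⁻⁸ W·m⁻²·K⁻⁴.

For two infinite grey parallel plates, q = σ(T₁⁴ − T₂⁴)/(1/ε₁ + 1/ε₂ − 1).
T₁⁴ − T₂⁴ = 1.630×10¹² − 7.171×10⁹ = 1.623×10¹² K⁴.
1/ε₁ + 1/ε₂ − 1 = 2.632 + 5.000 − 1 = 6.632.
q = 5.67×10⁻⁸ × 1.623×10¹² / 6.632.

q ≈ 13900 W/m²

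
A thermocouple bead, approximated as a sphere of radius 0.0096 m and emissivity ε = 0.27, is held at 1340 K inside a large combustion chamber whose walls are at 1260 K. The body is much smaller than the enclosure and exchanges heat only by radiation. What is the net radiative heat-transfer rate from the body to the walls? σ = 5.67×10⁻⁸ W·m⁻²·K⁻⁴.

P_net ≈ 12.5 W

For a small grey body in a large enclosure: P_net = εσA(T_body⁴ − T_wall⁴).
A = 4πr² = 0.001158 m²; T_body⁴ − T_wall⁴ = 3.224×10¹² − 2.520×10¹² = 7.037×10¹¹ K⁴.
|P_net| = 0.27·5.67×10⁻⁸·0.001158·7.037×10¹¹.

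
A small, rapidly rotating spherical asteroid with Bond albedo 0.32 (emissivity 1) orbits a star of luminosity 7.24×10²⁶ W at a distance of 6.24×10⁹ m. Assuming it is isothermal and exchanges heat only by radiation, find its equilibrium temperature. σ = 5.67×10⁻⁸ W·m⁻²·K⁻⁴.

First find the stellar flux at distance d: S = L/(4πd²) = 7.24×10²⁶/(4π·(6.24×10⁹)²) = 1.480×10⁶ W/m².
For an isothermal sphere, absorbed (1−a)S·πr² = emitted σ·4πr²·T⁴, so T⁴ = (1−a)S/(4σ).
T⁴ = 0.680·1.480×10⁶/(4·5.67×10⁻⁸) = 4.436×10¹² K⁴.

T ≈ 1450 K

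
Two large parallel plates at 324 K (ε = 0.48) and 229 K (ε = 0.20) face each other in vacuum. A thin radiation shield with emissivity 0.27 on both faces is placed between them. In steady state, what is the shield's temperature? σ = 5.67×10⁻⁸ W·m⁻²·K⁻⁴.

In steady state the net flux on the hot side equals that on the cold side.
σ(T₁⁴−T_s⁴)/D₁ = σ(T_s⁴−T₂⁴)/D₂, with D₁ = 1/ε₁+1/ε_s−1 = 4.787, D₂ = 1/ε_s+1/ε₂−1 = 7.704.
Solve for T_s⁴: T_s⁴ = (D₂·T₁⁴ + D₁·T₂⁴)/(D₁+D₂) = 7.851×10⁹ K⁴.

T_s ≈ 298 K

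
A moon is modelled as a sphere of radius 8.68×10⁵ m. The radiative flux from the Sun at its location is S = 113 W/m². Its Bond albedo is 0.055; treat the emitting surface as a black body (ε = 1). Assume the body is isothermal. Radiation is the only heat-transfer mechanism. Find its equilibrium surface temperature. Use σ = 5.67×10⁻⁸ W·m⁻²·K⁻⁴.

At equilibrium, absorbed power = emitted power.
Absorbing cross-section = πr² = 2.367×10¹² m²; emitting surface = 4πr² = 9.468×10¹² m² (ratio 4).
(1−a)S·A_cross = εσ·A_surf·T⁴  ⇒  T⁴ = (1−a)S/(4σ).
T⁴ = 0.945·113/(4·5.67×10⁻⁸) = 4.708×10⁸ K⁴.
T = (4.708×10⁸)^(1/4).

T ≈ 147 K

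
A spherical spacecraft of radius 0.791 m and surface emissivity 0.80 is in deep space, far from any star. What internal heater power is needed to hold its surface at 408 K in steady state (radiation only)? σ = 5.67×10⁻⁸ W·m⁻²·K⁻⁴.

P = εσ·4πr²·T⁴.
4πr² = 7.863 m²; T⁴ = 2.771×10¹⁰ K⁴.
P = 0.80·5.67×10⁻⁸·7.863·2.771×10¹⁰.

P ≈ 9880 W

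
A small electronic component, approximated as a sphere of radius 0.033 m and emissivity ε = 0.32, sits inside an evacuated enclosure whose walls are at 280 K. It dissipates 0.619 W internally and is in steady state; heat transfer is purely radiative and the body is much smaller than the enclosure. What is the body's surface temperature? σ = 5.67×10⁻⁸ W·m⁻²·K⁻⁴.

T ≈ 305 K

For a small grey body in a large enclosure, net radiated power = εσA(T⁴ − T_w⁴).
Steady state: P = εσA(T⁴ − T_w⁴) with A = 4πr² = 0.01368 m².
T⁴ = P/(εσA) + T_w⁴ = 0.619/(0.32·5.67×10⁻⁸·0.01368) + (280)⁴
    = 2.493×10⁹ + 6.147×10⁹ = 8.640×10⁹ K⁴.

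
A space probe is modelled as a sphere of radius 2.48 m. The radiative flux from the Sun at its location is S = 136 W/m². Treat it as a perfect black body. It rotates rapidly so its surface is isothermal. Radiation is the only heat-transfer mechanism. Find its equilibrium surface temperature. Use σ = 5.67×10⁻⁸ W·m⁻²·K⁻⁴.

T ≈ 156 K

At equilibrium, absorbed power = emitted power.
Absorbing cross-section = πr² = 19.32 m²; emitting surface = 4πr² = 77.29 m² (ratio 4).
S·A_cross = εσ·A_surf·T⁴  ⇒  T⁴ = S/(4σ).
T⁴ = 1.00·136/(4·5.67×10⁻⁸) = 5.996×10⁸ K⁴.
T = (5.996×10⁸)^(1/4).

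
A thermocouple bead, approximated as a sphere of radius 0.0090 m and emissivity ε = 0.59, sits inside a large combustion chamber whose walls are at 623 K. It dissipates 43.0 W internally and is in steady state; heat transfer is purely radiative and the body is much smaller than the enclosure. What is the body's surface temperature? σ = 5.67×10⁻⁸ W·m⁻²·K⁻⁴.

T ≈ 1090 K

For a small grey body in a large enclosure, net radiated power = εσA(T⁴ − T_w⁴).
Steady state: P = εσA(T⁴ − T_w⁴) with A = 4πr² = 0.001018 m².
T⁴ = P/(εσA) + T_w⁴ = 43.0/(0.59·5.67×10⁻⁸·0.001018) + (623)⁴
    = 1.263×10¹² + 1.506×10¹¹ = 1.413×10¹² K⁴.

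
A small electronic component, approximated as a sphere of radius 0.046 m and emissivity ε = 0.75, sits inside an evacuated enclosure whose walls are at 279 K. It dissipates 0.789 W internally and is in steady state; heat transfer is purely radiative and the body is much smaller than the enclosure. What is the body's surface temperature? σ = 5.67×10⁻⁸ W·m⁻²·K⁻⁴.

T ≈ 287 K

For a small grey body in a large enclosure, net radiated power = εσA(T⁴ − T_w⁴).
Steady state: P = εσA(T⁴ − T_w⁴) with A = 4πr² = 0.02659 m².
T⁴ = P/(εσA) + T_w⁴ = 0.789/(0.75·5.67×10⁻⁸·0.02659) + (279)⁴
    = 6.978×10⁸ + 6.059×10⁹ = 6.757×10⁹ K⁴.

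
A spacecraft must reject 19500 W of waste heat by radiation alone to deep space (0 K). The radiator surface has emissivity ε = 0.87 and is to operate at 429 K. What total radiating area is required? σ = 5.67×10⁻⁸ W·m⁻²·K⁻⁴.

A ≈ 11.7 m²

P = εσA T⁴ ⇒ A = P/(εσT⁴).
T⁴ = 3.387×10¹⁰ K⁴.
A = 19500/(0.87 × 5.67×10⁻⁸ × 3.387×10¹⁰).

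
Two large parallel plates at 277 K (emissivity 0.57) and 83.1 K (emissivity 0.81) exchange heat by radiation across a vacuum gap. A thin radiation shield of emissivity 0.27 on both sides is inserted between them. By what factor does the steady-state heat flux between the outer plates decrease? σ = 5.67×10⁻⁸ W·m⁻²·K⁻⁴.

factor ≈ 4.22

Without shield: q₀ = σΔ(T⁴)/(1/ε₁+1/ε₂−1) with denominator 1.989.
With shield the two gaps are in series; the resistances add: (1/ε₁+1/ε_s−1)+(1/ε_s+1/ε₂−1) = 4.458+3.938 = 8.396.
Heat-flux ratio q₀/q = 8.396/1.989.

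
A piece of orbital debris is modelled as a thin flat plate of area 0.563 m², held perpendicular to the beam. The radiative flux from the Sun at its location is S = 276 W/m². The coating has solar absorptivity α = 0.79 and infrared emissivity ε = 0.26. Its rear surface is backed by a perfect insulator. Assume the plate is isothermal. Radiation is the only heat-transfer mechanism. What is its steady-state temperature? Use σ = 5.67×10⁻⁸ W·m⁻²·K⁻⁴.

At equilibrium, absorbed power = emitted power.
Absorbing cross-section = A = 0.5630 m²; emitting surface = A = 0.5630 m² (ratio 1).
αS·A_cross = εσ·A_surf·T⁴  ⇒  T⁴ = αS/(ε·1σ).
T⁴ = 0.790·276/(0.26·1·5.67×10⁻⁸) = 1.479×10¹⁰ K⁴.
T = (1.479×10¹⁰)^(1/4).

T ≈ 349 K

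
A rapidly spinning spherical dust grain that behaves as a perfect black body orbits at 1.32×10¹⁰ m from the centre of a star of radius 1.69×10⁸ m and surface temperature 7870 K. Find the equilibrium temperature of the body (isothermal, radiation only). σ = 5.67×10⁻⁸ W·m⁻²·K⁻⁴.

T ≈ 630 K

The star's surface emits σT_*⁴; at distance d the flux is S = σT_*⁴(R_*/d)².
S = 5.67×10⁻⁸·(7870)⁴·(1.69×10⁸/1.32×10¹⁰)² = 35650 W/m².
For an isothermal sphere T⁴ = (1−a)S/(4σ) = 1.572×10¹¹ K⁴.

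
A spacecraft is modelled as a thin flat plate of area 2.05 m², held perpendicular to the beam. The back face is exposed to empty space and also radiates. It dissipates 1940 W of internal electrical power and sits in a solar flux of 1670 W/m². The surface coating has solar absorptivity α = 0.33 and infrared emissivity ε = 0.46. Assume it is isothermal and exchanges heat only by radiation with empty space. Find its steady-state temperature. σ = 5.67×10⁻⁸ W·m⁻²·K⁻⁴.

T ≈ 412 K

At steady state, absorbed solar power + internal power = radiated power.
Absorbed: α·S·A_cross = 0.33·1670·2.050 = 1130 W (cross-section A).
Total input = 1130 + 1940 = 3070 W.
Radiated: εσ·A_surf·T⁴ with A_surf = 2A = 4.100 m².
T⁴ = 3070/(0.46·5.67×10⁻⁸·4.100) = 2.871×10¹⁰ K⁴.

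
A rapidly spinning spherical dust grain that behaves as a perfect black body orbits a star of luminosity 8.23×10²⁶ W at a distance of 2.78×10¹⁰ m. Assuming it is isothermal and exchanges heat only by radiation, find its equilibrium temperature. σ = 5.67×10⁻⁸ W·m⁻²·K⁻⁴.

First find the stellar flux at distance d: S = L/(4πd²) = 8.23×10²⁶/(4π·(2.78×10¹⁰)²) = 84740 W/m².
For an isothermal sphere, absorbed (1−a)S·πr² = emitted σ·4πr²·T⁴, so T⁴ = (1−a)S/(4σ).
T⁴ = 1.00·84740/(4·5.67×10⁻⁸) = 3.736×10¹¹ K⁴.

T ≈ 782 K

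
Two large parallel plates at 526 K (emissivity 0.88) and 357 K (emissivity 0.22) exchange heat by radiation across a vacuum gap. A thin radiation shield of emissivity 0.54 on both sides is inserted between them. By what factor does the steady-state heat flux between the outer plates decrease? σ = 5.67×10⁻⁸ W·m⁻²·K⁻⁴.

Without shield: q₀ = σΔ(T⁴)/(1/ε₁+1/ε₂−1) with denominator 4.682.
With shield the two gaps are in series; the resistances add: (1/ε₁+1/ε_s−1)+(1/ε_s+1/ε₂−1) = 1.988+5.397 = 7.386.
Heat-flux ratio q₀/q = 7.386/4.682.

factor ≈ 1.58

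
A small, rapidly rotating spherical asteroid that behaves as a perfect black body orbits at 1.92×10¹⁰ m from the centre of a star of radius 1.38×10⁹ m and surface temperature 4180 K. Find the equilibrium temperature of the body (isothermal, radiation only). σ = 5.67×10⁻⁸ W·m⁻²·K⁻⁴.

T ≈ 792 K

The star's surface emits σT_*⁴; at distance d the flux is S = σT_*⁴(R_*/d)².
S = 5.67×10⁻⁸·(4180)⁴·(1.38×10⁹/1.92×10¹⁰)² = 89420 W/m².
For an isothermal sphere T⁴ = (1−a)S/(4σ) = 3.943×10¹¹ K⁴.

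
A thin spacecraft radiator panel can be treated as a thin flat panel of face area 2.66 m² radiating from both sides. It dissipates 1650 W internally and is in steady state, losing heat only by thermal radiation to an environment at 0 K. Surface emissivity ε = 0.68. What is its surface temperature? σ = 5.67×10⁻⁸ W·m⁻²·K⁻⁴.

Steady state: internal power = radiated power, P = εσA T⁴.
Radiating area A = 2·2.66 = 5.320 m².
T⁴ = P/(εσA) = 1650/(0.68·5.67×10⁻⁸·5.320) = 8.044×10⁹ K⁴.
T = (8.044×10⁹)^(1/4).

T ≈ 299 K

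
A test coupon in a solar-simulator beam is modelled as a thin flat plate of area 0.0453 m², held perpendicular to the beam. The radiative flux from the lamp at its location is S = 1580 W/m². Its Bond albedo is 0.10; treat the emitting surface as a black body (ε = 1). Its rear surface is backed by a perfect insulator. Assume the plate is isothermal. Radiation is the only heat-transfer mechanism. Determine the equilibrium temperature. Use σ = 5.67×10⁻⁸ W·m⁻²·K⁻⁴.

At equilibrium, absorbed power = emitted power.
Absorbing cross-section = A = 0.04530 m²; emitting surface = A = 0.04530 m² (ratio 1).
(1−a)S·A_cross = εσ·A_surf·T⁴  ⇒  T⁴ = (1−a)S/(1σ).
T⁴ = 0.900·1580/(1·5.67×10⁻⁸) = 2.508×10¹⁰ K⁴.
T = (2.508×10¹⁰)^(1/4).

T ≈ 398 K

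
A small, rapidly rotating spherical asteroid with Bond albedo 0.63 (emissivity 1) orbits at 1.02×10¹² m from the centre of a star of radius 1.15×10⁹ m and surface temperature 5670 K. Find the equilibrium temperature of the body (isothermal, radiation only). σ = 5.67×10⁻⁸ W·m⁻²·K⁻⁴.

T ≈ 105 K

The star's surface emits σT_*⁴; at distance d the flux is S = σT_*⁴(R_*/d)².
S = 5.67×10⁻⁸·(5670)⁴·(1.15×10⁹/1.02×10¹²)² = 74.49 W/m².
For an isothermal sphere T⁴ = (1−a)S/(4σ) = 1.215×10⁸ K⁴.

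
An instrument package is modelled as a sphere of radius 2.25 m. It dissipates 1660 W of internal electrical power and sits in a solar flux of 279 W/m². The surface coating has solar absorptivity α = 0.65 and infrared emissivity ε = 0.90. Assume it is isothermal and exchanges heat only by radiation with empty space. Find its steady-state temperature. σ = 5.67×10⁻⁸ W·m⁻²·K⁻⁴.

At steady state, absorbed solar power + internal power = radiated power.
Absorbed: α·S·A_cross = 0.65·279·15.90 = 2884 W (cross-section πr²).
Total input = 2884 + 1660 = 4544 W.
Radiated: εσ·A_surf·T⁴ with A_surf = 4πr² = 63.62 m².
T⁴ = 4544/(0.90·5.67×10⁻⁸·63.62) = 1.400×10⁹ K⁴.

T ≈ 193 K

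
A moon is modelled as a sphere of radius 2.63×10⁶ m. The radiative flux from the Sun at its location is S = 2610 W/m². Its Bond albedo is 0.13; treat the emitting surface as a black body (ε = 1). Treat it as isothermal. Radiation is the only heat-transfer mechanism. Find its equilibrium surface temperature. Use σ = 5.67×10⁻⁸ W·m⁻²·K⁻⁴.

At equilibrium, absorbed power = emitted power.
Absorbing cross-section = πr² = 2.173×10¹³ m²; emitting surface = 4πr² = 8.692×10¹³ m² (ratio 4).
(1−a)S·A_cross = εσ·A_surf·T⁴  ⇒  T⁴ = (1−a)S/(4σ).
T⁴ = 0.870·2610/(4·5.67×10⁻⁸) = 1.001×10¹⁰ K⁴.
T = (1.001×10¹⁰)^(1/4).

T ≈ 316 K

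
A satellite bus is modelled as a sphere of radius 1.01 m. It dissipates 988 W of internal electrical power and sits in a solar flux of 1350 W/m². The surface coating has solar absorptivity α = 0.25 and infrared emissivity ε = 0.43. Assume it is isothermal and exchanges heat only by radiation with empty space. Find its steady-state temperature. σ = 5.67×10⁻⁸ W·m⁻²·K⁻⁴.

T ≈ 285 K

At steady state, absorbed solar power + internal power = radiated power.
Absorbed: α·S·A_cross = 0.25·1350·3.205 = 1082 W (cross-section πr²).
Total input = 1082 + 988 = 2070 W.
Radiated: εσ·A_surf·T⁴ with A_surf = 4πr² = 12.82 m².
T⁴ = 2070/(0.43·5.67×10⁻⁸·12.82) = 6.622×10⁹ K⁴.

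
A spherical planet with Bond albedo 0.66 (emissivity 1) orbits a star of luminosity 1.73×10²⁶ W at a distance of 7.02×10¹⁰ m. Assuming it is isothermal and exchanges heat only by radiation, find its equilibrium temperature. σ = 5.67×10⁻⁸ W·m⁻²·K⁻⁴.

First find the stellar flux at distance d: S = L/(4πd²) = 1.73×10²⁶/(4π·(7.02×10¹⁰)²) = 2794 W/m².
For an isothermal sphere, absorbed (1−a)S·πr² = emitted σ·4πr²·T⁴, so T⁴ = (1−a)S/(4σ).
T⁴ = 0.340·2794/(4·5.67×10⁻⁸) = 4.188×10⁹ K⁴.

T ≈ 254 K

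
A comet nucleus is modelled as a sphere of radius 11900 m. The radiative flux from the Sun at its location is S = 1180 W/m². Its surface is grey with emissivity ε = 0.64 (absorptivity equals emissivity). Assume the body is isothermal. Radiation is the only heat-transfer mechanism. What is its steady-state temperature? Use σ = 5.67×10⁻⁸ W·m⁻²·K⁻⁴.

At equilibrium, absorbed power = emitted power.
Absorbing cross-section = πr² = 4.449×10⁸ m²; emitting surface = 4πr² = 1.780×10⁹ m² (ratio 4).
εS·A_cross = εσ·A_surf·T⁴  ⇒  T⁴ = S/(4σ)   (ε cancels).
T⁴ = 1180/(4·5.67×10⁻⁸) = 5.203×10⁹ K⁴.
T = (5.203×10⁹)^(1/4).

T ≈ 269 K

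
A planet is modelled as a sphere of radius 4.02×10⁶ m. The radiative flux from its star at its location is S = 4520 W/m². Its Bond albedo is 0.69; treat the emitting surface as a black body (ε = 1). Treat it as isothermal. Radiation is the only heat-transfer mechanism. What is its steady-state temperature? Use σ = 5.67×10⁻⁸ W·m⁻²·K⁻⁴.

T ≈ 280 K

At equilibrium, absorbed power = emitted power.
Absorbing cross-section = πr² = 5.077×10¹³ m²; emitting surface = 4πr² = 2.031×10¹⁴ m² (ratio 4).
(1−a)S·A_cross = εσ·A_surf·T⁴  ⇒  T⁴ = (1−a)S/(4σ).
T⁴ = 0.310·4520/(4·5.67×10⁻⁸) = 6.178×10⁹ K⁴.
T = (6.178×10⁹)^(1/4).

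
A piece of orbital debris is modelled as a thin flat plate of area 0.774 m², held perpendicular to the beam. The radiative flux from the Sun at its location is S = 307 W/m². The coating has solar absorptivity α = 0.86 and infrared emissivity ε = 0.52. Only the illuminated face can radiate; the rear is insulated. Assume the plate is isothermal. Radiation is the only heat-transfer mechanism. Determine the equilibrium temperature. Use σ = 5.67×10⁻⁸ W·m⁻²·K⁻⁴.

At equilibrium, absorbed power = emitted power.
Absorbing cross-section = A = 0.7740 m²; emitting surface = A = 0.7740 m² (ratio 1).
αS·A_cross = εσ·A_surf·T⁴  ⇒  T⁴ = αS/(ε·1σ).
T⁴ = 0.860·307/(0.52·1·5.67×10⁻⁸) = 8.955×10⁹ K⁴.
T = (8.955×10⁹)^(1/4).

T ≈ 308 K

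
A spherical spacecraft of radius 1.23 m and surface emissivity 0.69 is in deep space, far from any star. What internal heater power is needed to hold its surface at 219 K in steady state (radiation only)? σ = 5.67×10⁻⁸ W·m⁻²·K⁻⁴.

P = εσ·4πr²·T⁴.
4πr² = 19.01 m²; T⁴ = 2.300×10⁹ K⁴.
P = 0.69·5.67×10⁻⁸·19.01·2.300×10⁹.

P ≈ 1710 W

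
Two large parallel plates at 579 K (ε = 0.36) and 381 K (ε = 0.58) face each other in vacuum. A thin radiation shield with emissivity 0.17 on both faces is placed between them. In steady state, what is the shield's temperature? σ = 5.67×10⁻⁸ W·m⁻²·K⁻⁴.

T_s ≈ 502 K

In steady state the net flux on the hot side equals that on the cold side.
σ(T₁⁴−T_s⁴)/D₁ = σ(T_s⁴−T₂⁴)/D₂, with D₁ = 1/ε₁+1/ε_s−1 = 7.660, D₂ = 1/ε_s+1/ε₂−1 = 6.606.
Solve for T_s⁴: T_s⁴ = (D₂·T₁⁴ + D₁·T₂⁴)/(D₁+D₂) = 6.336×10¹⁰ K⁴.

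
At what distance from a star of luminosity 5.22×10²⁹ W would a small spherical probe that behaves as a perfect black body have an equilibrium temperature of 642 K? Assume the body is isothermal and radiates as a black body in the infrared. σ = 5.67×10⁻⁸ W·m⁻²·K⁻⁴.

d ≈ 1.04×10¹² m

For an isothermal black-emitting sphere, (1−a)S·πr² = σ·4πr²·T⁴ ⇒ S = 4σT⁴/(1−a).
S = 4·5.67×10⁻⁸·(642)⁴/1.00 = 38530 W/m².
Flux falls as S = L/(4πd²), so d = √(L/(4πS)) = √(5.22×10²⁹/(4π·38530)).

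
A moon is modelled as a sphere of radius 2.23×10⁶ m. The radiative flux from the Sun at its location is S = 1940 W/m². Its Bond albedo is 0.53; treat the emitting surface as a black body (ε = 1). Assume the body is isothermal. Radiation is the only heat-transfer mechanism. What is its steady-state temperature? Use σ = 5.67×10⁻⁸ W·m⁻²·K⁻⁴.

At equilibrium, absorbed power = emitted power.
Absorbing cross-section = πr² = 1.562×10¹³ m²; emitting surface = 4πr² = 6.249×10¹³ m² (ratio 4).
(1−a)S·A_cross = εσ·A_surf·T⁴  ⇒  T⁴ = (1−a)S/(4σ).
T⁴ = 0.470·1940/(4·5.67×10⁻⁸) = 4.020×10⁹ K⁴.
T = (4.020×10⁹)^(1/4).

T ≈ 252 K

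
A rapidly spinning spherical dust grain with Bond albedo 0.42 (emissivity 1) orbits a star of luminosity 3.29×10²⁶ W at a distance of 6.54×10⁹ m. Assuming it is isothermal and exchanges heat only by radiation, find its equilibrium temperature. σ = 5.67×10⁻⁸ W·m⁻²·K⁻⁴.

First find the stellar flux at distance d: S = L/(4πd²) = 3.29×10²⁶/(4π·(6.54×10⁹)²) = 6.121×10⁵ W/m².
For an isothermal sphere, absorbed (1−a)S·πr² = emitted σ·4πr²·T⁴, so T⁴ = (1−a)S/(4σ).
T⁴ = 0.580·6.121×10⁵/(4·5.67×10⁻⁸) = 1.565×10¹² K⁴.

T ≈ 1120 K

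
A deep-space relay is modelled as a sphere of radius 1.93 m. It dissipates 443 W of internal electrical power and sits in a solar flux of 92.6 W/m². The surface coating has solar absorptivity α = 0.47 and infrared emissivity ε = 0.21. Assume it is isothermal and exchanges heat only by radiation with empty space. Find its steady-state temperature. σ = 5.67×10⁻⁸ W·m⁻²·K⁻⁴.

T ≈ 203 K

At steady state, absorbed solar power + internal power = radiated power.
Absorbed: α·S·A_cross = 0.47·92.6·11.70 = 509.3 W (cross-section πr²).
Total input = 509.3 + 443 = 952.3 W.
Radiated: εσ·A_surf·T⁴ with A_surf = 4πr² = 46.81 m².
T⁴ = 952.3/(0.21·5.67×10⁻⁸·46.81) = 1.709×10⁹ K⁴.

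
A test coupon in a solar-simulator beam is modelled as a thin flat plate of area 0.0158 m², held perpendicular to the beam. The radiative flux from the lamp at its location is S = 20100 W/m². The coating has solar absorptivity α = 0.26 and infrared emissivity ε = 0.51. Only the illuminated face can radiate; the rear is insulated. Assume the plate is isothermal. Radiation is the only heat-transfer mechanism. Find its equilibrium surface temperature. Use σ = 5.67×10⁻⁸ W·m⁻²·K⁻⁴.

T ≈ 652 K

At equilibrium, absorbed power = emitted power.
Absorbing cross-section = A = 0.01580 m²; emitting surface = A = 0.01580 m² (ratio 1).
αS·A_cross = εσ·A_surf·T⁴  ⇒  T⁴ = αS/(ε·1σ).
T⁴ = 0.260·20100/(0.51·1·5.67×10⁻⁸) = 1.807×10¹¹ K⁴.
T = (1.807×10¹¹)^(1/4).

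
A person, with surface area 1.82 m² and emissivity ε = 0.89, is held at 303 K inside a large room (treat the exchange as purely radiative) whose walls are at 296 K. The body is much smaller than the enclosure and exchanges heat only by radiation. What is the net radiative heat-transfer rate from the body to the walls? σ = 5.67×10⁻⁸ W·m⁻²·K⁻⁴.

P_net ≈ 69.1 W

For a small grey body in a large enclosure: P_net = εσA(T_body⁴ − T_wall⁴).
A = 1.82 m²; T_body⁴ − T_wall⁴ = 8.429×10⁹ − 7.677×10⁹ = 7.523×10⁸ K⁴.
|P_net| = 0.89·5.67×10⁻⁸·1.820·7.523×10⁸.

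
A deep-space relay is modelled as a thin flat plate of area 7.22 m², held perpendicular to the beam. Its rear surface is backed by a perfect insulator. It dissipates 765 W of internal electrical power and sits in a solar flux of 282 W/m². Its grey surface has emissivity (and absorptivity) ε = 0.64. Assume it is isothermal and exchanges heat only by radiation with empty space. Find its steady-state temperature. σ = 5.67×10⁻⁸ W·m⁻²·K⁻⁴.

T ≈ 298 K

At steady state, absorbed solar power + internal power = radiated power.
Absorbed: α·S·A_cross = 0.64·282·7.220 = 1303 W (cross-section A).
Total input = 1303 + 765 = 2068 W.
Radiated: εσ·A_surf·T⁴ with A_surf = A = 7.220 m².
T⁴ = 2068/(0.64·5.67×10⁻⁸·7.220) = 7.893×10⁹ K⁴.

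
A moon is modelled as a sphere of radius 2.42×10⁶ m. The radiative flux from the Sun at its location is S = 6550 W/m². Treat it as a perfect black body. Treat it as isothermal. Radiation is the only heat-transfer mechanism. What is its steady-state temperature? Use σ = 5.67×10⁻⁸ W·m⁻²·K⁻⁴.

T ≈ 412 K

At equilibrium, absorbed power = emitted power.
Absorbing cross-section = πr² = 1.840×10¹³ m²; emitting surface = 4πr² = 7.359×10¹³ m² (ratio 4).
S·A_cross = εσ·A_surf·T⁴  ⇒  T⁴ = S/(4σ).
T⁴ = 1.00·6550/(4·5.67×10⁻⁸) = 2.888×10¹⁰ K⁴.
T = (2.888×10¹⁰)^(1/4).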